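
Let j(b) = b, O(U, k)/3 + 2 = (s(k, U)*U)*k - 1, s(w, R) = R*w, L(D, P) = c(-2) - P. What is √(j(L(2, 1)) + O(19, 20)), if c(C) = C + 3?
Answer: √433191 ≈ 658.17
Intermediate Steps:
c(C) = 3 + C
L(D, P) = 1 - P (L(D, P) = (3 - 2) - P = 1 - P)
O(U, k) = -9 + 3*U²*k² (O(U, k) = -6 + 3*(((U*k)*U)*k - 1) = -6 + 3*((k*U²)*k - 1) = -6 + 3*(U²*k² - 1) = -6 + 3*(-1 + U²*k²) = -6 + (-3 + 3*U²*k²) = -9 + 3*U²*k²)
√(j(L(2, 1)) + O(19, 20)) = √((1 - 1*1) + (-9 + 3*19²*20²)) = √((1 - 1) + (-9 + 3*361*400)) = √(0 + (-9 + 433200)) = √(0 + 433191) = √433191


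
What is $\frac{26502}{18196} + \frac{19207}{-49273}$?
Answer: $\frac{478171237}{448285754} \approx 1.0667$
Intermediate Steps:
$\frac{26502}{18196} + \frac{19207}{-49273} = 26502 \cdot \frac{1}{18196} + 19207 \left(- \frac{1}{49273}\right) = \frac{13251}{9098} - \frac{19207}{49273} = \frac{478171237}{448285754}$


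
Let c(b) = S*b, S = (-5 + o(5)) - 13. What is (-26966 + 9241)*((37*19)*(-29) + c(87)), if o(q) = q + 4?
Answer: 375238250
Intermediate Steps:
o(q) = 4 + q
S = -9 (S = (-5 + (4 + 5)) - 13 = (-5 + 9) - 13 = 4 - 13 = -9)
c(b) = -9*b
(-26966 + 9241)*((37*19)*(-29) + c(87)) = (-26966 + 9241)*((37*19)*(-29) - 9*87) = -17725*(703*(-29) - 783) = -17725*(-20387 - 783) = -17725*(-21170) = 375238250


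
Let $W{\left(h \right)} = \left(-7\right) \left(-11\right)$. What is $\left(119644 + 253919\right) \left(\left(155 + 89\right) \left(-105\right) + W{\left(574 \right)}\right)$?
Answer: $-9541919709$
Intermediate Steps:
$W{\left(h \right)} = 77$
$\left(119644 + 253919\right) \left(\left(155 + 89\right) \left(-105\right) + W{\left(574 \right)}\right) = \left(119644 + 253919\right) \left(\left(155 + 89\right) \left(-105\right) + 77\right) = 373563 \left(244 \left(-105\right) + 77\right) = 373563 \left(-25620 + 77\right) = 373563 \left(-25543\right) = -9541919709$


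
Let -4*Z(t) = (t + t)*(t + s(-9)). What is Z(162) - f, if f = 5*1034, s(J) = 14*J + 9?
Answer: -8815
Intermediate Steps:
s(J) = 9 + 14*J
Z(t) = -t*(-117 + t)/2 (Z(t) = -(t + t)*(t + (9 + 14*(-9)))/4 = -2*t*(t + (9 - 126))/4 = -2*t*(t - 117)/4 = -2*t*(-117 + t)/4 = -t*(-117 + t)/2)
f = 5170
Z(162) - f = (½)*162*(117 - 1*162) - 1*5170 = (½)*162*(117 - 162) - 5170 = (½)*162*(-45) - 5170 = -3645 - 5170 = -8815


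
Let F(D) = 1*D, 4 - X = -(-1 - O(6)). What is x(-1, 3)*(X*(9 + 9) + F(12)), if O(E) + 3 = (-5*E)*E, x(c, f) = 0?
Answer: 0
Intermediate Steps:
O(E) = -3 - 5*E**2 (O(E) = -3 + (-5*E)*E = -3 - 5*E**2)
X = 186 (X = 4 - (-1)*(-1 - (-3 - 5*6**2)) = 4 - (-1)*(-1 - (-3 - 5*36)) = 4 - (-1)*(-1 - (-3 - 180)) = 4 - (-1)*(-1 - 1*(-183)) = 4 - (-1)*(-1 + 183) = 4 - (-1)*182 = 4 - 1*(-182) = 4 + 182 = 186)
F(D) = D
x(-1, 3)*(X*(9 + 9) + F(12)) = 0*(186*(9 + 9) + 12) = 0*(186*18 + 12) = 0*(3348 + 12) = 0*3360 = 0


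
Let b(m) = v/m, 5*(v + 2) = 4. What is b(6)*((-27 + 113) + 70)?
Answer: -156/5 ≈ -31.200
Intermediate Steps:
v = -6/5 (v = -2 + (⅕)*4 = -2 + ⅘ = -6/5 ≈ -1.2000)
b(m) = -6/(5*m)
b(6)*((-27 + 113) + 70) = (-6/5/6)*((-27 + 113) + 70) = (-6/5*⅙)*(86 + 70) = -⅕*156 = -156/5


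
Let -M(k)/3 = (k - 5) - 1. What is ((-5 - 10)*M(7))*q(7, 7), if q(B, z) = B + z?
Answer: 630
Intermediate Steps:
M(k) = 18 - 3*k (M(k) = -3*((k - 5) - 1) = -3*((-5 + k) - 1) = -3*(-6 + k) = 18 - 3*k)
((-5 - 10)*M(7))*q(7, 7) = ((-5 - 10)*(18 - 3*7))*(7 + 7) = -15*(18 - 21)*14 = -15*(-3)*14 = 45*14 = 630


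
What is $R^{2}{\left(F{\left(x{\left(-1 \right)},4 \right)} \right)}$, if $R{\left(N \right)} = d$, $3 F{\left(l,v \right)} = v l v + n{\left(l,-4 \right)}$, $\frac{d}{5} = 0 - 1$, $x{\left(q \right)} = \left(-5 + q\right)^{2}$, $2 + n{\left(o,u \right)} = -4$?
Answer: $25$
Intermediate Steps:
$n{\left(o,u \right)} = -6$ ($n{\left(o,u \right)} = -2 - 4 = -6$)
$d = -5$ ($d = 5 \left(0 - 1\right) = 5 \left(-1\right) = -5$)
$F{\left(l,v \right)} = -2 + \frac{l v^{2}}{3}$ ($F{\left(l,v \right)} = \frac{v l v - 6}{3} = \frac{l v v - 6}{3} = \frac{l v^{2} - 6}{3} = \frac{-6 + l v^{2}}{3} = -2 + \frac{l v^{2}}{3}$)
$R{\left(N \right)} = -5$
$R^{2}{\left(F{\left(x{\left(-1 \right)},4 \right)} \right)} = \left(-5\right)^{2} = 25$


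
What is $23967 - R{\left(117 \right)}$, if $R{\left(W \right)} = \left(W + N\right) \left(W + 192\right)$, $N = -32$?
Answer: $-2298$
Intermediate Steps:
$R{\left(W \right)} = \left(-32 + W\right) \left(192 + W\right)$ ($R{\left(W \right)} = \left(W - 32\right) \left(W + 192\right) = \left(-32 + W\right) \left(192 + W\right)$)
$23967 - R{\left(117 \right)} = 23967 - \left(-6144 + 117^{2} + 160 \cdot 117\right) = 23967 - \left(-6144 + 13689 + 18720\right) = 23967 - 26265 = -2298$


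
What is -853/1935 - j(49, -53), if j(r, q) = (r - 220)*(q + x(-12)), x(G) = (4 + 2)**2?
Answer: -5625898/1935 ≈ -2907.4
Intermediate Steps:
x(G) = 36 (x(G) = 6**2 = 36)
j(r, q) = (-220 + r)*(36 + q) (j(r, q) = (r - 220)*(q + 36) = (-220 + r)*(36 + q))
-853/1935 - j(49, -53) = -853/1935 - (-7920 - 220*(-53) + 36*49 - 53*49) = -853*1/1935 - (-7920 + 11660 + 1764 - 2597) = -853/1935 - 1*2907 = -853/1935 - 2907 = -5625898/1935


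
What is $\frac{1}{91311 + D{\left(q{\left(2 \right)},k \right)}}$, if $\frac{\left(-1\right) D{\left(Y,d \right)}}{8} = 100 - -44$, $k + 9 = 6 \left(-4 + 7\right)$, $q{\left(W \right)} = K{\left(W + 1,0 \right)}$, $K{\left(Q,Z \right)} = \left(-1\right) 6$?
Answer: $\frac{1}{90159} \approx 1.1092 \cdot 10^{-5}$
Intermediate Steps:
$K{\left(Q,Z \right)} = -6$
$q{\left(W \right)} = -6$
$k = 9$ ($k = -9 + 6 \left(-4 + 7\right) = -9 + 6 \cdot 3 = -9 + 18 = 9$)
$D{\left(Y,d \right)} = -1152$ ($D{\left(Y,d \right)} = - 8 \left(100 - -44\right) = - 8 \left(100 + 44\right) = \left(-8\right) 144 = -1152$)
$\frac{1}{91311 + D{\left(q{\left(2 \right)},k \right)}} = \frac{1}{91311 - 1152} = \frac{1}{90159}$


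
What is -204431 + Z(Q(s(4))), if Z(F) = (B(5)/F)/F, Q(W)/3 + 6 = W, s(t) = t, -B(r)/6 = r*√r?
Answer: -204431 - 5*√5/6 ≈ -2.0443e+5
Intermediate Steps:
B(r) = -6*r^(3/2) (B(r) = -6*r*√r = -6*r^(3/2))
Q(W) = -18 + 3*W
Z(F) = -30*√5/F² (Z(F) = ((-30*√5)/F)/F = (-30*√5/F)/F = -30*√5/F²)
-204431 + Z(Q(s(4))) = -204431 - 30*√5/(-18 + 3*4)² = -204431 - 30*√5/(-18 + 12)² = -204431 - 30*√5/(-6)² = -204431 - 30*√5*1/36 = -204431 - 5*√5/6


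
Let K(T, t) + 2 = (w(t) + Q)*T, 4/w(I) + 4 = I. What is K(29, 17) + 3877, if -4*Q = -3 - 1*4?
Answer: 204603/52 ≈ 3934.7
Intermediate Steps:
w(I) = 4/(-4 + I)
Q = 7/4 (Q = -(-3 - 1*4)/4 = -(-3 - 4)/4 = -¼*(-7) = 7/4 ≈ 1.7500)
K(T, t) = -2 + T*(7/4 + 4/(-4 + t)) (K(T, t) = -2 + (4/(-4 + t) + 7/4)*T = -2 + (7/4 + 4/(-4 + t))*T = -2 + T*(7/4 + 4/(-4 + t)))
K(29, 17) + 3877 = (16*29 + (-8 + 7*29)*(-4 + 17))/(4*(-4 + 17)) + 3877 = (¼)*(464 + (-8 + 203)*13)/13 + 3877 = (¼)*(1/13)*(464 + 195*13) + 3877 = (¼)*(1/13)*(464 + 2535) + 3877 = (¼)*(1/13)*2999 + 3877 = 2999/52 + 3877 = 204603/52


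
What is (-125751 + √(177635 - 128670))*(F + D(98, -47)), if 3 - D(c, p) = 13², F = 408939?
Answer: -51403613523 + 408773*√48965 ≈ -5.1313e+10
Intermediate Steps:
D(c, p) = -166 (D(c, p) = 3 - 1*13² = 3 - 1*169 = 3 - 169 = -166)
(-125751 + √(177635 - 128670))*(F + D(98, -47)) = (-125751 + √(177635 - 128670))*(408939 - 166) = (-125751 + √48965)*408773 = -51403613523 + 408773*√48965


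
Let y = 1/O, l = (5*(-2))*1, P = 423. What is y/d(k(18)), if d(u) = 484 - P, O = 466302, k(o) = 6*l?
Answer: 1/28444422 ≈ 3.5156e-8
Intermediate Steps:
l = -10 (l = -10*1 = -10)
k(o) = -60 (k(o) = 6*(-10) = -60)
d(u) = 61 (d(u) = 484 - 1*423 = 484 - 423 = 61)
y = 1/466302 ≈ 2.1445e-6
y/d(k(18)) = (1/466302)/61 = (1/466302)*(1/61) = 1/28444422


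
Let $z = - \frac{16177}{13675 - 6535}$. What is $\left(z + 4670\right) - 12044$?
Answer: $- \frac{7523791}{1020} \approx -7376.3$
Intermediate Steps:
$z = - \frac{2311}{1020}$ ($z = - \frac{16177}{7140} = \left(-16177\right) \frac{1}{7140} = - \frac{2311}{1020} \approx -2.2657$)
$\left(z + 4670\right) - 12044 = \left(- \frac{2311}{1020} + 4670\right) - 12044 = \frac{4761089}{1020} - 12044 = - \frac{7523791}{1020}$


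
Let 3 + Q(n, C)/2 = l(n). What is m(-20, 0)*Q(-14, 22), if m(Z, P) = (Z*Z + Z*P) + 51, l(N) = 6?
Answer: 2706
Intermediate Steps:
m(Z, P) = 51 + Z**2 + P*Z (m(Z, P) = (Z**2 + P*Z) + 51 = 51 + Z**2 + P*Z)
Q(n, C) = 6 (Q(n, C) = -6 + 2*6 = -6 + 12 = 6)
m(-20, 0)*Q(-14, 22) = (51 + (-20)**2 + 0*(-20))*6 = (51 + 400 + 0)*6 = 451*6 = 2706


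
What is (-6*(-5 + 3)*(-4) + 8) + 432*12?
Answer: 5144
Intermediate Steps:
(-6*(-5 + 3)*(-4) + 8) + 432*12 = (-(-12)*(-4) + 8) + 5184 = (-6*8 + 8) + 5184 = (-48 + 8) + 5184 = -40 + 5184 = 5144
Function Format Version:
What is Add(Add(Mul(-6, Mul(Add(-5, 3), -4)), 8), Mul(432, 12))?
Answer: 5144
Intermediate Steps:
Add(Add(Mul(-6, Mul(Add(-5, 3), -4)), 8), Mul(432, 12)) = Add(Add(Mul(-6, Mul(-2, -4)), 8), 5184) = Add(Add(Mul(-6, 8), 8), 5184) = Add(Add(-48, 8), 5184) = Add(-40, 5184) = 5144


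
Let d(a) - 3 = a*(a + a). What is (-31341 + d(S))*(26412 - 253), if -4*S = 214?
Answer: -1340047093/2 ≈ -6.7002e+8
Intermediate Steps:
S = -107/2 (S = -¼*214 = -107/2 ≈ -53.500)
d(a) = 3 + 2*a² (d(a) = 3 + a*(a + a) = 3 + a*(2*a) = 3 + 2*a²)
(-31341 + d(S))*(26412 - 253) = (-31341 + (3 + 2*(-107/2)²))*(26412 - 253) = (-31341 + (3 + 2*(11449/4)))*26159 = (-31341 + (3 + 11449/2))*26159 = (-31341 + 11455/2)*26159 = -51227/2*26159 = -1340047093/2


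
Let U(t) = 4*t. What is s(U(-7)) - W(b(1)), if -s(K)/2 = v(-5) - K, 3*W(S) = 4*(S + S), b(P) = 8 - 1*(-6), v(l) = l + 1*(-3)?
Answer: -232/3 ≈ -77.333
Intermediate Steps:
v(l) = -3 + l (v(l) = l - 3 = -3 + l)
b(P) = 14 (b(P) = 8 + 6 = 14)
W(S) = 8*S/3 (W(S) = (4*(S + S))/3 = (4*(2*S))/3 = (8*S)/3 = 8*S/3)
s(K) = 16 + 2*K (s(K) = -2*((-3 - 5) - K) = -2*(-8 - K) = 16 + 2*K)
s(U(-7)) - W(b(1)) = (16 + 2*(4*(-7))) - 8*14/3 = (16 + 2*(-28)) - 1*112/3 = (16 - 56) - 112/3 = -40 - 112/3 = -232/3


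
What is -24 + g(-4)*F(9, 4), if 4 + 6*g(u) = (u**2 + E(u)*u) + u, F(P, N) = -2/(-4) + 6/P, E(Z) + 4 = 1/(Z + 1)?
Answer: -515/27 ≈ -19.074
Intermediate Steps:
E(Z) = -4 + 1/(1 + Z) (E(Z) = -4 + 1/(Z + 1) = -4 + 1/(1 + Z))
F(P, N) = 1/2 + 6/P (F(P, N) = -2*(-1/4) + 6/P = 1/2 + 6/P)
g(u) = -2/3 + u/6 + u**2/6 + u*(-3 - 4*u)/(6*(1 + u)) (g(u) = -2/3 + ((u**2 + ((-3 - 4*u)/(1 + u))*u) + u)/6 = -2/3 + ((u**2 + u*(-3 - 4*u)/(1 + u)) + u)/6 = -2/3 + (u + u**2 + u*(-3 - 4*u)/(1 + u))/6 = -2/3 + (u/6 + u**2/6 + u*(-3 - 4*u)/(6*(1 + u))) = -2/3 + u/6 + u**2/6 + u*(-3 - 4*u)/(6*(1 + u)))
-24 + g(-4)*F(9, 4) = -24 + ((-4 + (-4)**3 - 6*(-4) - 2*(-4)**2)/(6*(1 - 4)))*((1/2)*(12 + 9)/9) = -24 + ((1/6)*(-4 - 64 + 24 - 2*16)/(-3))*((1/2)*(1/9)*21) = -24 + ((1/6)*(-1/3)*(-4 - 64 + 24 - 32))*(7/6) = -24 + ((1/6)*(-1/3)*(-76))*(7/6) = -24 + (38/9)*(7/6) = -24 + 133/27 = -515/27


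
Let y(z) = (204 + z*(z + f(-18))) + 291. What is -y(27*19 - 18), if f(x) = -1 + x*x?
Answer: -405405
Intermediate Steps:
f(x) = -1 + x**2
y(z) = 495 + z*(323 + z) (y(z) = (204 + z*(z + (-1 + (-18)**2))) + 291 = (204 + z*(z + (-1 + 324))) + 291 = (204 + z*(z + 323)) + 291 = (204 + z*(323 + z)) + 291 = 495 + z*(323 + z))
-y(27*19 - 18) = -(495 + (27*19 - 18)**2 + 323*(27*19 - 18)) = -(495 + (513 - 18)**2 + 323*(513 - 18)) = -(495 + 495**2 + 323*495) = -(495 + 245025 + 159885) = -1*405405 = -405405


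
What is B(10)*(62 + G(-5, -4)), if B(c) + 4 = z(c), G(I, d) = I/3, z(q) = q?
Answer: 362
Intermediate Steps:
G(I, d) = I/3 (G(I, d) = I*(⅓) = I/3)
B(c) = -4 + c
B(10)*(62 + G(-5, -4)) = (-4 + 10)*(62 + (⅓)*(-5)) = 6*(62 - 5/3) = 6*(181/3) = 362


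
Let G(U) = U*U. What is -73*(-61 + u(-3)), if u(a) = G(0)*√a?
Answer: 4453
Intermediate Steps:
G(U) = U²
u(a) = 0 (u(a) = 0²*√a = 0*√a = 0)
-73*(-61 + u(-3)) = -73*(-61 + 0) = -73*(-61) = 4453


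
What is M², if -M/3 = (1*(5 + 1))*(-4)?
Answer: 5184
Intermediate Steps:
M = 72 (M = -3*1*(5 + 1)*(-4) = -3*1*6*(-4) = -18*(-4) = -3*(-24) = 72)
M² = 72² = 5184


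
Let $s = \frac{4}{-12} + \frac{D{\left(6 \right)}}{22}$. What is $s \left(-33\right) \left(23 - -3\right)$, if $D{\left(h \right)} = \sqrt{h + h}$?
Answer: $286 - 78 \sqrt{3} \approx 150.9$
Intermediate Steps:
$D{\left(h \right)} = \sqrt{2} \sqrt{h}$ ($D{\left(h \right)} = \sqrt{2 h} = \sqrt{2} \sqrt{h}$)
$s = - \frac{1}{3} + \frac{\sqrt{3}}{11}$ ($s = \frac{4}{-12} + \frac{\sqrt{2} \sqrt{6}}{22} = 4 \left(- \frac{1}{12}\right) + 2 \sqrt{3} \cdot \frac{1}{22} = - \frac{1}{3} + \frac{\sqrt{3}}{11} \approx -0.17587$)
$s \left(-33\right) \left(23 - -3\right) = \left(- \frac{1}{3} + \frac{\sqrt{3}}{11}\right) \left(-33\right) \left(23 - -3\right) = \left(11 - 3 \sqrt{3}\right) \left(23 + 3\right) = \left(11 - 3 \sqrt{3}\right) 26 = 286 - 78 \sqrt{3}$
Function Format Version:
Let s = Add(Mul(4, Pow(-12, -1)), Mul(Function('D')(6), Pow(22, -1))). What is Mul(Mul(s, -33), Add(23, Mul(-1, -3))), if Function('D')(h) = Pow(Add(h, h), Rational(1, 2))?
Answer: Add(286, Mul(-78, Pow(3, Rational(1, 2)))) ≈ 150.90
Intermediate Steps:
Function('D')(h) = Mul(Pow(2, Rational(1, 2)), Pow(h, Rational(1, 2))) (Function('D')(h) = Pow(Mul(2, h), Rational(1, 2)) = Mul(Pow(2, Rational(1, 2)), Pow(h, Rational(1, 2))))
s = Add(Rational(-1, 3), Mul(Rational(1, 11), Pow(3, Rational(1, 2)))) (s = Add(Mul(4, Pow(-12, -1)), Mul(Mul(Pow(2, Rational(1, 2)), Pow(6, Rational(1, 2))), Pow(22, -1))) = Add(Mul(4, Rational(-1, 12)), Mul(Mul(2, Pow(3, Rational(1, 2))), Rational(1, 22))) = Add(Rational(-1, 3), Mul(Rational(1, 11), Pow(3, Rational(1, 2)))) ≈ -0.17587)
Mul(Mul(s, -33), Add(23, Mul(-1, -3))) = Mul(Mul(Add(Rational(-1, 3), Mul(Rational(1, 11), Pow(3, Rational(1, 2)))), -33), Add(23, Mul(-1, -3))) = Mul(Add(11, Mul(-3, Pow(3, Rational(1, 2)))), Add(23, 3)) = Mul(Add(11, Mul(-3, Pow(3, Rational(1, 2)))), 26) = Add(286, Mul(-78, Pow(3, Rational(1, 2))))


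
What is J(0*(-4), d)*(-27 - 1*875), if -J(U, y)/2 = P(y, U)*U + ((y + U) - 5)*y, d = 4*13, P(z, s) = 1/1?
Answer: 4408976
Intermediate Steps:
P(z, s) = 1
d = 52
J(U, y) = -2*U - 2*y*(-5 + U + y) (J(U, y) = -2*(1*U + ((y + U) - 5)*y) = -2*(U + ((U + y) - 5)*y) = -2*(U + (-5 + U + y)*y) = -2*(U + y*(-5 + U + y)) = -2*U - 2*y*(-5 + U + y))
J(0*(-4), d)*(-27 - 1*875) = (-0*(-4) - 2*52**2 + 10*52 - 2*0*(-4)*52)*(-27 - 1*875) = (-2*0 - 2*2704 + 520 - 2*0*52)*(-27 - 875) = (0 - 5408 + 520 + 0)*(-902) = -4888*(-902) = 4408976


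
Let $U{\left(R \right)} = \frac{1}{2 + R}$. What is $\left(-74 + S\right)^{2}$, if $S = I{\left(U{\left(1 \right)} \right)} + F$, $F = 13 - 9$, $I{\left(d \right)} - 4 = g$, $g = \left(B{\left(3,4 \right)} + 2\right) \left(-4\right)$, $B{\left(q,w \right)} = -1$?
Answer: $4900$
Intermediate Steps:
$g = -4$ ($g = \left(-1 + 2\right) \left(-4\right) = 1 \left(-4\right) = -4$)
$I{\left(d \right)} = 0$ ($I{\left(d \right)} = 4 - 4 = 0$)
$F = 4$ ($F = 13 - 9 = 4$)
$S = 4$ ($S = 0 + 4 = 4$)
$\left(-74 + S\right)^{2} = \left(-74 + 4\right)^{2} = \left(-70\right)^{2} = 4900$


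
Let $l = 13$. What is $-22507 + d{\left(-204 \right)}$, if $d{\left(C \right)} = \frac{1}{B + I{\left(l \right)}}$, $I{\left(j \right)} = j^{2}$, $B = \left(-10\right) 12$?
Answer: $- \frac{1102842}{49} \approx -22507.0$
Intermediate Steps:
$B = -120$
$d{\left(C \right)} = \frac{1}{49}$ ($d{\left(C \right)} = \frac{1}{-120 + 13^{2}} = \frac{1}{-120 + 169} = \frac{1}{49}$)
$-22507 + d{\left(-204 \right)} = -22507 + \frac{1}{49} = - \frac{1102842}{49}$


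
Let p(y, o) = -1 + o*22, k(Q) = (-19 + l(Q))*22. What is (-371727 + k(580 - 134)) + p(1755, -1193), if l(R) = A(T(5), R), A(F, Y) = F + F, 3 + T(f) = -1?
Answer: -398568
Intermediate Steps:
T(f) = -4 (T(f) = -3 - 1 = -4)
A(F, Y) = 2*F
l(R) = -8 (l(R) = 2*(-4) = -8)
k(Q) = -594 (k(Q) = (-19 - 8)*22 = -27*22 = -594)
p(y, o) = -1 + 22*o
(-371727 + k(580 - 134)) + p(1755, -1193) = (-371727 - 594) + (-1 + 22*(-1193)) = -372321 + (-1 - 26246) = -372321 - 26247 = -398568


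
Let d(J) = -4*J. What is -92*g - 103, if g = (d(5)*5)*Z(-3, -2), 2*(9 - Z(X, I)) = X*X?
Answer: 41297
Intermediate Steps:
Z(X, I) = 9 - X²/2 (Z(X, I) = 9 - X*X/2 = 9 - X²/2)
g = -450 (g = (-4*5*5)*(9 - ½*(-3)²) = (-20*5)*(9 - ½*9) = -100*(9 - 9/2) = -100*9/2 = -450)
-92*g - 103 = -92*(-450) - 103 = 41400 - 103 = 41297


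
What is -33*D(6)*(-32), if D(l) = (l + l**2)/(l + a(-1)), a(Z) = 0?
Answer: 7392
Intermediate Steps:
D(l) = (l + l**2)/l (D(l) = (l + l**2)/(l + 0) = (l + l**2)/l)
-33*D(6)*(-32) = -33*(1 + 6)*(-32) = -33*7*(-32) = -231*(-32) = 7392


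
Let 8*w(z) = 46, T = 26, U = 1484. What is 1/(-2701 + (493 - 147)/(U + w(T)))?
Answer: -5959/16093875 ≈ -0.00037026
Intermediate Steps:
w(z) = 23/4 (w(z) = (1/8)*46 = 23/4)
1/(-2701 + (493 - 147)/(U + w(T))) = 1/(-2701 + (493 - 147)/(1484 + 23/4)) = 1/(-2701 + 346/(5959/4)) = 1/(-2701 + 346*(4/5959)) = 1/(-2701 + 1384/5959) = 1/(-16093875/5959) = -5959/16093875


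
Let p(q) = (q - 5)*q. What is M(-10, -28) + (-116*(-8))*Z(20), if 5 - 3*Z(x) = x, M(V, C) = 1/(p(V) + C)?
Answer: -566079/122 ≈ -4640.0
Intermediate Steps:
p(q) = q*(-5 + q) (p(q) = (-5 + q)*q = q*(-5 + q))
M(V, C) = 1/(C + V*(-5 + V)) (M(V, C) = 1/(V*(-5 + V) + C) = 1/(C + V*(-5 + V)))
Z(x) = 5/3 - x/3
M(-10, -28) + (-116*(-8))*Z(20) = 1/(-28 - 10*(-5 - 10)) + (-116*(-8))*(5/3 - ⅓*20) = 1/(-28 - 10*(-15)) + 928*(5/3 - 20/3) = 1/(-28 + 150) + 928*(-5) = 1/122 - 4640 = -566079/122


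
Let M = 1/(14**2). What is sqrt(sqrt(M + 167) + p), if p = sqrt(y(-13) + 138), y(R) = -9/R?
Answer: sqrt(2548*sqrt(23439) + 7098*sqrt(3637))/182 ≈ 4.9699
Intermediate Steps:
M = 1/196 ≈ 0.0051020
p = sqrt(23439)/13 (p = sqrt(-9/(-13) + 138) = sqrt(-9*(-1/13) + 138) = sqrt(9/13 + 138) = sqrt(1803/13) = sqrt(23439)/13 ≈ 11.777)
sqrt(sqrt(M + 167) + p) = sqrt(sqrt(1/196 + 167) + sqrt(23439)/13) = sqrt(sqrt(32733/196) + sqrt(23439)/13) = sqrt(3*sqrt(3637)/14 + sqrt(23439)/13) = sqrt(sqrt(23439)/13 + 3*sqrt(3637)/14)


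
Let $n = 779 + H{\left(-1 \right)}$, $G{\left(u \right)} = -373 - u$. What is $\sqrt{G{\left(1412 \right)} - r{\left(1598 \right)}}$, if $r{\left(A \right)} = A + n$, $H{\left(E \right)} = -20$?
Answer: $i \sqrt{4142} \approx 64.358 i$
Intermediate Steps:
$n = 759$ ($n = 779 - 20 = 759$)
$r{\left(A \right)} = 759 + A$ ($r{\left(A \right)} = A + 759 = 759 + A$)
$\sqrt{G{\left(1412 \right)} - r{\left(1598 \right)}} = \sqrt{\left(-373 - 1412\right) - \left(759 + 1598\right)} = \sqrt{\left(-373 - 1412\right) - 2357} = \sqrt{-1785 - 2357} = \sqrt{-4142} = i \sqrt{4142}$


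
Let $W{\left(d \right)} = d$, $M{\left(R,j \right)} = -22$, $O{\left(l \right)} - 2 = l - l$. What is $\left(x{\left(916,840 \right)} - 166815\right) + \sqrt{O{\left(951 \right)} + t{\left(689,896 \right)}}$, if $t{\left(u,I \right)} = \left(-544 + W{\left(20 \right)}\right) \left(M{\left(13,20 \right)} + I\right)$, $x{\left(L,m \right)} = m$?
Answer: $-165975 + 9 i \sqrt{5654} \approx -1.6598 \cdot 10^{5} + 676.74 i$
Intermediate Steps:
$O{\left(l \right)} = 2$ ($O{\left(l \right)} = 2 + \left(l - l\right) = 2 + 0 = 2$)
$t{\left(u,I \right)} = 11528 - 524 I$ ($t{\left(u,I \right)} = \left(-544 + 20\right) \left(-22 + I\right) = - 524 \left(-22 + I\right) = 11528 - 524 I$)
$\left(x{\left(916,840 \right)} - 166815\right) + \sqrt{O{\left(951 \right)} + t{\left(689,896 \right)}} = \left(840 - 166815\right) + \sqrt{2 + \left(11528 - 469504\right)} = -165975 + \sqrt{2 + \left(11528 - 469504\right)} = -165975 + \sqrt{2 - 457976} = -165975 + \sqrt{-457974} = -165975 + 9 i \sqrt{5654}$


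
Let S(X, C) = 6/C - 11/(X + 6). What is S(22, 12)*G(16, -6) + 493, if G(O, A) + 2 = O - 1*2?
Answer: 3460/7 ≈ 494.29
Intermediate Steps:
G(O, A) = -4 + O (G(O, A) = -2 + (O - 1*2) = -2 + (O - 2) = -2 + (-2 + O) = -4 + O)
S(X, C) = -11/(6 + X) + 6/C (S(X, C) = 6/C - 11/(6 + X) = -11/(6 + X) + 6/C)
S(22, 12)*G(16, -6) + 493 = ((36 - 11*12 + 6*22)/(12*(6 + 22)))*(-4 + 16) + 493 = ((1/12)*(36 - 132 + 132)/28)*12 + 493 = ((1/12)*(1/28)*36)*12 + 493 = (3/28)*12 + 493 = 9/7 + 493 = 3460/7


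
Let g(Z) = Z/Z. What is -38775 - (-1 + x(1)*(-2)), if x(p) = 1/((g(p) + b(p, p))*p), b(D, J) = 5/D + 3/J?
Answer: -348964/9 ≈ -38774.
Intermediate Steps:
g(Z) = 1
b(D, J) = 3/J + 5/D
x(p) = 1/(p*(1 + 8/p)) (x(p) = 1/((1 + (3/p + 5/p))*p) = 1/((1 + 8/p)*p) = 1/(p*(1 + 8/p)))
-38775 - (-1 + x(1)*(-2)) = -38775 - (-1 - 2/(8 + 1)) = -38775 - (-1 - 2/9) = -38775 - 1*(-11/9) = -38775 + 11/9 = -348964/9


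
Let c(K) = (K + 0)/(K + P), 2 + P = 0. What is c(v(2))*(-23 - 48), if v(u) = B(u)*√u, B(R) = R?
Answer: -142 - 71*√2 ≈ -242.41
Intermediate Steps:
P = -2 (P = -2 + 0 = -2)
v(u) = u^(3/2) (v(u) = u*√u = u^(3/2))
c(K) = K/(-2 + K) (c(K) = (K + 0)/(K - 2) = K/(-2 + K))
c(v(2))*(-23 - 48) = (2^(3/2)/(-2 + 2^(3/2)))*(-23 - 48) = ((2*√2)/(-2 + 2*√2))*(-71) = (2*√2/(-2 + 2*√2))*(-71) = -142*√2/(-2 + 2*√2)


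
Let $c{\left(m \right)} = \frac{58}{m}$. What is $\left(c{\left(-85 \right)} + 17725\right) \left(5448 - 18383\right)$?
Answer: $- \frac{3897488829}{17} \approx -2.2926 \cdot 10^{8}$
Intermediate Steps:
$\left(c{\left(-85 \right)} + 17725\right) \left(5448 - 18383\right) = \left(\frac{58}{-85} + 17725\right) \left(5448 - 18383\right) = \left(58 \left(- \frac{1}{85}\right) + 17725\right) \left(-12935\right) = \left(- \frac{58}{85} + 17725\right) \left(-12935\right) = \frac{1506567}{85} \left(-12935\right) = - \frac{3897488829}{17}$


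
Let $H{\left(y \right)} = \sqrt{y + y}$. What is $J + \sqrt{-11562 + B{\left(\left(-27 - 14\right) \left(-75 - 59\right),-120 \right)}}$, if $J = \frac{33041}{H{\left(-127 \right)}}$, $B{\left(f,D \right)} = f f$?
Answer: $\sqrt{30172474} - \frac{33041 i \sqrt{254}}{254} \approx 5492.9 - 2073.2 i$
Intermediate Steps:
$B{\left(f,D \right)} = f^{2}$
$H{\left(y \right)} = \sqrt{2} \sqrt{y}$ ($H{\left(y \right)} = \sqrt{2 y} = \sqrt{2} \sqrt{y}$)
$J = - \frac{33041 i \sqrt{254}}{254}$ ($J = \frac{33041}{\sqrt{2} \sqrt{-127}} = \frac{33041}{\sqrt{2} i \sqrt{127}} = \frac{33041}{i \sqrt{254}} = 33041 \left(- \frac{i \sqrt{254}}{254}\right) = - \frac{33041 i \sqrt{254}}{254} \approx - 2073.2 i$)
$J + \sqrt{-11562 + B{\left(\left(-27 - 14\right) \left(-75 - 59\right),-120 \right)}} = - \frac{33041 i \sqrt{254}}{254} + \sqrt{-11562 + \left(\left(-27 - 14\right) \left(-75 - 59\right)\right)^{2}} = - \frac{33041 i \sqrt{254}}{254} + \sqrt{-11562 + \left(\left(-41\right) \left(-134\right)\right)^{2}} = - \frac{33041 i \sqrt{254}}{254} + \sqrt{-11562 + 5494^{2}} = - \frac{33041 i \sqrt{254}}{254} + \sqrt{-11562 + 30184036} = - \frac{33041 i \sqrt{254}}{254} + \sqrt{30172474} = \sqrt{30172474} - \frac{33041 i \sqrt{254}}{254}$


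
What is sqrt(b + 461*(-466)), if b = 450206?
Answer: 2*sqrt(58845) ≈ 485.16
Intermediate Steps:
sqrt(b + 461*(-466)) = sqrt(450206 + 461*(-466)) = sqrt(450206 - 214826) = sqrt(235380) = 2*sqrt(58845)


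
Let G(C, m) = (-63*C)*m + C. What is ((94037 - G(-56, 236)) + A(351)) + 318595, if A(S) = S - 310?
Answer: -419879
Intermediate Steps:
A(S) = -310 + S
G(C, m) = C - 63*C*m (G(C, m) = -63*C*m + C = C - 63*C*m)
((94037 - G(-56, 236)) + A(351)) + 318595 = ((94037 - (-56)*(1 - 63*236)) + (-310 + 351)) + 318595 = ((94037 - (-56)*(1 - 14868)) + 41) + 318595 = ((94037 - (-56)*(-14867)) + 41) + 318595 = ((94037 - 1*832552) + 41) + 318595 = ((94037 - 832552) + 41) + 318595 = (-738515 + 41) + 318595 = -738474 + 318595 = -419879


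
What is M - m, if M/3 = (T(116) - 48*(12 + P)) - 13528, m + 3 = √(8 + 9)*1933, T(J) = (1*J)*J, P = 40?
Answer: -7701 - 1933*√17 ≈ -15671.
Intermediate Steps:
T(J) = J² (T(J) = J*J = J²)
m = -3 + 1933*√17 (m = -3 + √(8 + 9)*1933 = -3 + √17*1933 = -3 + 1933*√17 ≈ 7967.0)
M = -7704 (M = 3*((116² - 48*(12 + 40)) - 13528) = 3*((13456 - 48*52) - 13528) = 3*((13456 - 2496) - 13528) = 3*(10960 - 13528) = 3*(-2568) = -7704)
M - m = -7704 - (-3 + 1933*√17) = -7704 + (3 - 1933*√17) = -7701 - 1933*√17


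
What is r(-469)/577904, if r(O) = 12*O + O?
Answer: -6097/577904 ≈ -0.010550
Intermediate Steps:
r(O) = 13*O
r(-469)/577904 = (13*(-469))/577904 = -6097*1/577904 = -6097/577904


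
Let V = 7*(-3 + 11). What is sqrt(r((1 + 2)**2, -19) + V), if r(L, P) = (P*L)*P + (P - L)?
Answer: sqrt(3277) ≈ 57.245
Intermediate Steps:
V = 56 (V = 7*8 = 56)
r(L, P) = P - L + L*P**2 (r(L, P) = (L*P)*P + (P - L) = L*P**2 + (P - L) = P - L + L*P**2)
sqrt(r((1 + 2)**2, -19) + V) = sqrt((-19 - (1 + 2)**2 + (1 + 2)**2*(-19)**2) + 56) = sqrt((-19 - 1*3**2 + 3**2*361) + 56) = sqrt((-19 - 1*9 + 9*361) + 56) = sqrt((-19 - 9 + 3249) + 56) = sqrt(3221 + 56) = sqrt(3277)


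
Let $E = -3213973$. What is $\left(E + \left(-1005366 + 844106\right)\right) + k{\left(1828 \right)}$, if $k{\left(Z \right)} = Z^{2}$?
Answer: $-33649$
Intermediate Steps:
$\left(E + \left(-1005366 + 844106\right)\right) + k{\left(1828 \right)} = \left(-3213973 + \left(-1005366 + 844106\right)\right) + 1828^{2} = \left(-3213973 - 161260\right) + 3341584 = -3375233 + 3341584 = -33649$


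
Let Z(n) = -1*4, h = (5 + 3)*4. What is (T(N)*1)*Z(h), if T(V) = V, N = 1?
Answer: -4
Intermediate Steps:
h = 32 (h = 8*4 = 32)
Z(n) = -4
(T(N)*1)*Z(h) = (1*1)*(-4) = 1*(-4) = -4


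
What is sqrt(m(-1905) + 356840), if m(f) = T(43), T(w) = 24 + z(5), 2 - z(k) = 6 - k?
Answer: sqrt(356865) ≈ 597.38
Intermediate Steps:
z(k) = -4 + k (z(k) = 2 - (6 - k) = 2 + (-6 + k) = -4 + k)
T(w) = 25 (T(w) = 24 + (-4 + 5) = 24 + 1 = 25)
m(f) = 25
sqrt(m(-1905) + 356840) = sqrt(25 + 356840) = sqrt(356865)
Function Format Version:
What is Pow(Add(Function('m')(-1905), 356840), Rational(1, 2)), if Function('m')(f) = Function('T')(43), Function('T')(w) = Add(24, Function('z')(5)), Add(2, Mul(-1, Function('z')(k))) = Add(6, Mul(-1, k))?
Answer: Pow(356865, Rational(1, 2)) ≈ 597.38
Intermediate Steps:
Function('z')(k) = Add(-4, k) (Function('z')(k) = Add(2, Mul(-1, Add(6, Mul(-1, k)))) = Add(2, Add(-6, k)) = Add(-4, k))
Function('T')(w) = 25 (Function('T')(w) = Add(24, Add(-4, 5)) = Add(24, 1) = 25)
Function('m')(f) = 25
Pow(Add(Function('m')(-1905), 356840), Rational(1, 2)) = Pow(Add(25, 356840), Rational(1, 2)) = Pow(356865, Rational(1, 2))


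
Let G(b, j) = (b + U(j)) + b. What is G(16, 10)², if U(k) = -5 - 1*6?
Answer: 441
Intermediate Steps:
U(k) = -11 (U(k) = -5 - 6 = -11)
G(b, j) = -11 + 2*b (G(b, j) = (b - 11) + b = (-11 + b) + b = -11 + 2*b)
G(16, 10)² = (-11 + 2*16)² = (-11 + 32)² = 21² = 441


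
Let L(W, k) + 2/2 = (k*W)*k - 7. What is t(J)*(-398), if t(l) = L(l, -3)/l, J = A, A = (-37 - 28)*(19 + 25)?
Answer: -2561926/715 ≈ -3583.1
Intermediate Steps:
L(W, k) = -8 + W*k² (L(W, k) = -1 + ((k*W)*k - 7) = -1 + ((W*k)*k - 7) = -1 + (W*k² - 7) = -1 + (-7 + W*k²) = -8 + W*k²)
A = -2860 (A = -65*44 = -2860)
J = -2860
t(l) = (-8 + 9*l)/l (t(l) = (-8 + l*(-3)²)/l = (-8 + l*9)/l = (-8 + 9*l)/l)
t(J)*(-398) = (9 - 8/(-2860))*(-398) = (9 - 8*(-1/2860))*(-398) = (9 + 2/715)*(-398) = (6437/715)*(-398) = -2561926/715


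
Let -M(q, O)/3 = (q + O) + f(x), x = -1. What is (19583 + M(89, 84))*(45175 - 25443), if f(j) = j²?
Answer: 376111652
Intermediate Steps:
M(q, O) = -3 - 3*O - 3*q (M(q, O) = -3*((q + O) + (-1)²) = -3*((O + q) + 1) = -3*(1 + O + q) = -3 - 3*O - 3*q)
(19583 + M(89, 84))*(45175 - 25443) = (19583 + (-3 - 3*84 - 3*89))*(45175 - 25443) = (19583 + (-3 - 252 - 267))*19732 = (19583 - 522)*19732 = 19061*19732 = 376111652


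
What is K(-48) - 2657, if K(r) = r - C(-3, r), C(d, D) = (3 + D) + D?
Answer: -2612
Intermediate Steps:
C(d, D) = 3 + 2*D
K(r) = -3 - r (K(r) = r - (3 + 2*r) = r + (-3 - 2*r) = -3 - r)
K(-48) - 2657 = (-3 - 1*(-48)) - 2657 = (-3 + 48) - 2657 = 45 - 2657 = -2612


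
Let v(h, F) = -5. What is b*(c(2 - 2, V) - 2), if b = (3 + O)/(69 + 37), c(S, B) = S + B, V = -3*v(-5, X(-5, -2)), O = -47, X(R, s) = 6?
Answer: -286/53 ≈ -5.3962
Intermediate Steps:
V = 15 (V = -3*(-5) = 15)
c(S, B) = B + S
b = -22/53 (b = (3 - 47)/(69 + 37) = -44/106 = -44*1/106 = -22/53 ≈ -0.41509)
b*(c(2 - 2, V) - 2) = -22*((15 + (2 - 2)) - 2)/53 = -22*((15 + 0) - 2)/53 = -22*(15 - 2)/53 = -22/53*13 = -286/53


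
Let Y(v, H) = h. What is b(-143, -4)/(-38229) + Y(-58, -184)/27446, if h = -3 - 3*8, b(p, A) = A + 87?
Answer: -3310201/1049233134 ≈ -0.0031549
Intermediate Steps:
b(p, A) = 87 + A
h = -27 (h = -3 - 24 = -27)
Y(v, H) = -27
b(-143, -4)/(-38229) + Y(-58, -184)/27446 = (87 - 4)/(-38229) - 27/27446 = 83*(-1/38229) - 27*1/27446 = -83/38229 - 27/27446 = -3310201/1049233134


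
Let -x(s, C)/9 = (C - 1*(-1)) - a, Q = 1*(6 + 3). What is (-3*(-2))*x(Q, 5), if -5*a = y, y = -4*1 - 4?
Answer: -1188/5 ≈ -237.60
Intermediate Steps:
y = -8 (y = -4 - 4 = -8)
a = 8/5 (a = -1/5*(-8) = 8/5 ≈ 1.6000)
Q = 9 (Q = 1*9 = 9)
x(s, C) = 27/5 - 9*C (x(s, C) = -9*((C - 1*(-1)) - 1*8/5) = -9*((C + 1) - 8/5) = -9*((1 + C) - 8/5) = -9*(-3/5 + C) = 27/5 - 9*C)
(-3*(-2))*x(Q, 5) = (-3*(-2))*(27/5 - 9*5) = 6*(27/5 - 45) = 6*(-198/5) = -1188/5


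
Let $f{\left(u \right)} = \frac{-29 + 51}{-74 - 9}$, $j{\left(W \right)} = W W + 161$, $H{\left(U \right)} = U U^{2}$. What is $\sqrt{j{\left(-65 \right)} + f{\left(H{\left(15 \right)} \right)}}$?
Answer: $\frac{4 \sqrt{1888333}}{83} \approx 66.225$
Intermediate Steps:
$H{\left(U \right)} = U^{3}$
$j{\left(W \right)} = 161 + W^{2}$ ($j{\left(W \right)} = W^{2} + 161 = 161 + W^{2}$)
$f{\left(u \right)} = - \frac{22}{83}$ ($f{\left(u \right)} = \frac{22}{-83} = 22 \left(- \frac{1}{83}\right) = - \frac{22}{83}$)
$\sqrt{j{\left(-65 \right)} + f{\left(H{\left(15 \right)} \right)}} = \sqrt{\left(161 + \left(-65\right)^{2}\right) - \frac{22}{83}} = \sqrt{\left(161 + 4225\right) - \frac{22}{83}} = \sqrt{4386 - \frac{22}{83}} = \sqrt{\frac{364016}{83}} = \frac{4 \sqrt{1888333}}{83}$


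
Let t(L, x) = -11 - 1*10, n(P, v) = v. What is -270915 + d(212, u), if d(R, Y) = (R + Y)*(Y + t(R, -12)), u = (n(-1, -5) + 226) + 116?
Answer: -97431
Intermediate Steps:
t(L, x) = -21 (t(L, x) = -11 - 10 = -21)
u = 337 (u = (-5 + 226) + 116 = 221 + 116 = 337)
d(R, Y) = (-21 + Y)*(R + Y) (d(R, Y) = (R + Y)*(Y - 21) = (R + Y)*(-21 + Y) = (-21 + Y)*(R + Y))
-270915 + d(212, u) = -270915 + (337² - 21*212 - 21*337 + 212*337) = -270915 + (113569 - 4452 - 7077 + 71444) = -270915 + 173484 = -97431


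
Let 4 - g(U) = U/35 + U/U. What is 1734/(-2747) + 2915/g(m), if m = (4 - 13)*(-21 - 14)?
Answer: -8017909/16482 ≈ -486.46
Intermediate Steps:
m = 315 (m = -9*(-35) = 315)
g(U) = 3 - U/35 (g(U) = 4 - (U/35 + U/U) = 4 - (U*(1/35) + 1) = 4 - (U/35 + 1) = 4 - (1 + U/35) = 4 + (-1 - U/35) = 3 - U/35)
1734/(-2747) + 2915/g(m) = 1734/(-2747) + 2915/(3 - 1/35*315) = 1734*(-1/2747) + 2915/(3 - 9) = -1734/2747 + 2915/(-6) = -1734/2747 + 2915*(-1/6) = -1734/2747 - 2915/6 = -8017909/16482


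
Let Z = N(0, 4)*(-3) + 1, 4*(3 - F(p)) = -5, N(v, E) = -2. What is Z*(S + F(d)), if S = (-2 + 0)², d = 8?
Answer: 231/4 ≈ 57.750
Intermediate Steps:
F(p) = 17/4 (F(p) = 3 - ¼*(-5) = 3 + 5/4 = 17/4)
S = 4 (S = (-2)² = 4)
Z = 7 (Z = -2*(-3) + 1 = 6 + 1 = 7)
Z*(S + F(d)) = 7*(4 + 17/4) = 7*(33/4) = 231/4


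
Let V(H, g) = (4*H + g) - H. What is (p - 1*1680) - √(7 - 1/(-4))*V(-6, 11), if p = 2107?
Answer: 427 + 7*√29/2 ≈ 445.85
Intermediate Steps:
V(H, g) = g + 3*H (V(H, g) = (g + 4*H) - H = g + 3*H)
(p - 1*1680) - √(7 - 1/(-4))*V(-6, 11) = (2107 - 1*1680) - √(7 - 1/(-4))*(11 + 3*(-6)) = (2107 - 1680) - √(7 - 1*(-¼))*(11 - 18) = 427 - √(7 + ¼)*(-7) = 427 - √(29/4)*(-7) = 427 - √29/2*(-7) = 427 - (-7)*√29/2 = 427 + 7*√29/2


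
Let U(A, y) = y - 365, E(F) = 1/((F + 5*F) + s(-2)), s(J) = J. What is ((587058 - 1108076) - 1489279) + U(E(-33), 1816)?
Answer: -2008846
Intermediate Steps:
E(F) = 1/(-2 + 6*F) (E(F) = 1/((F + 5*F) - 2) = 1/(6*F - 2) = 1/(-2 + 6*F))
U(A, y) = -365 + y
((587058 - 1108076) - 1489279) + U(E(-33), 1816) = ((587058 - 1108076) - 1489279) + (-365 + 1816) = (-521018 - 1489279) + 1451 = -2010297 + 1451 = -2008846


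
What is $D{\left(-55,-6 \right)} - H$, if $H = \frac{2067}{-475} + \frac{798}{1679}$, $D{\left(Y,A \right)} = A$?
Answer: $- \frac{1693707}{797525} \approx -2.1237$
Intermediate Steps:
$H = - \frac{3091443}{797525}$ ($H = 2067 \left(- \frac{1}{475}\right) + 798 \cdot \frac{1}{1679} = - \frac{2067}{475} + \frac{798}{1679} = - \frac{3091443}{797525} \approx -3.8763$)
$D{\left(-55,-6 \right)} - H = -6 - - \frac{3091443}{797525} = -6 + \frac{3091443}{797525} = - \frac{1693707}{797525}$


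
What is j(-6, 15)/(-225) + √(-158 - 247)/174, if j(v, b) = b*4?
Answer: -4/15 + 3*I*√5/58 ≈ -0.26667 + 0.11566*I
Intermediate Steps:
j(v, b) = 4*b
j(-6, 15)/(-225) + √(-158 - 247)/174 = (4*15)/(-225) + √(-158 - 247)/174 = 60*(-1/225) + √(-405)*(1/174) = -4/15 + (9*I*√5)*(1/174) = -4/15 + 3*I*√5/58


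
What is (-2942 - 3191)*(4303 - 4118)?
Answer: -1134605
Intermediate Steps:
(-2942 - 3191)*(4303 - 4118) = -6133*185 = -1134605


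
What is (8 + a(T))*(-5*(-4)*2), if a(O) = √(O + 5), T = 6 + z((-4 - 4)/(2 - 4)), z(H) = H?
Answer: 320 + 40*√15 ≈ 474.92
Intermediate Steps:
T = 10 (T = 6 + (-4 - 4)/(2 - 4) = 6 - 8/(-2) = 6 - 8*(-½) = 6 + 4 = 10)
a(O) = √(5 + O)
(8 + a(T))*(-5*(-4)*2) = (8 + √(5 + 10))*(-5*(-4)*2) = (8 + √15)*(20*2) = (8 + √15)*40 = 320 + 40*√15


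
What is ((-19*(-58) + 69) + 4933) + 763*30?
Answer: 28994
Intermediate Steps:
((-19*(-58) + 69) + 4933) + 763*30 = ((1102 + 69) + 4933) + 22890 = (1171 + 4933) + 22890 = 6104 + 22890 = 28994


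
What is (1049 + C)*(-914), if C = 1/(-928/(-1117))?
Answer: -445387173/464 ≈ -9.5989e+5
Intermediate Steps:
C = 1117/928 (C = 1/(-928*(-1/1117)) = 1/(928/1117) = 1117/928 ≈ 1.2037)
(1049 + C)*(-914) = (1049 + 1117/928)*(-914) = (974589/928)*(-914) = -445387173/464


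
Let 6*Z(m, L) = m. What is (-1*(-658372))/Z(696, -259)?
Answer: 164593/29 ≈ 5675.6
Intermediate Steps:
Z(m, L) = m/6
(-1*(-658372))/Z(696, -259) = (-1*(-658372))/(((⅙)*696)) = 658372/116 = 658372*(1/116) = 164593/29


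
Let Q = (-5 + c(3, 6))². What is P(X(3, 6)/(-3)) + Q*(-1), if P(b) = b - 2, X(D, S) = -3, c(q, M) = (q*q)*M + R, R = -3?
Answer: -2117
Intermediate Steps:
c(q, M) = -3 + M*q² (c(q, M) = (q*q)*M - 3 = q²*M - 3 = M*q² - 3 = -3 + M*q²)
P(b) = -2 + b
Q = 2116 (Q = (-5 + (-3 + 6*3²))² = (-5 + (-3 + 6*9))² = (-5 + (-3 + 54))² = (-5 + 51)² = 46² = 2116)
P(X(3, 6)/(-3)) + Q*(-1) = (-2 - 3/(-3)) + 2116*(-1) = (-2 - 3*(-⅓)) - 2116 = (-2 + 1) - 2116 = -1 - 2116 = -2117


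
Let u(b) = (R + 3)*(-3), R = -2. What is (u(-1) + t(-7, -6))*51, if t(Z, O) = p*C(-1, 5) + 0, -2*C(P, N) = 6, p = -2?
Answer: 153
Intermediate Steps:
C(P, N) = -3 (C(P, N) = -½*6 = -3)
u(b) = -3 (u(b) = (-2 + 3)*(-3) = 1*(-3) = -3)
t(Z, O) = 6 (t(Z, O) = -2*(-3) + 0 = 6 + 0 = 6)
(u(-1) + t(-7, -6))*51 = (-3 + 6)*51 = 3*51 = 153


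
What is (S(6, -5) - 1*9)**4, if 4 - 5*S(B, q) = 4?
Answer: 6561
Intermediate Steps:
S(B, q) = 0 (S(B, q) = 4/5 - 1/5*4 = 4/5 - 4/5 = 0)
(S(6, -5) - 1*9)**4 = (0 - 1*9)**4 = (0 - 9)**4 = (-9)**4 = 6561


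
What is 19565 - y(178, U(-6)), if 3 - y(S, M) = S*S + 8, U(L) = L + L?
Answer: 51254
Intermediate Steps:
U(L) = 2*L
y(S, M) = -5 - S**2 (y(S, M) = 3 - (S*S + 8) = 3 - (S**2 + 8) = 3 - (8 + S**2) = 3 + (-8 - S**2) = -5 - S**2)
19565 - y(178, U(-6)) = 19565 - (-5 - 1*178**2) = 19565 - (-5 - 1*31684) = 19565 - (-5 - 31684) = 19565 - 1*(-31689) = 19565 + 31689 = 51254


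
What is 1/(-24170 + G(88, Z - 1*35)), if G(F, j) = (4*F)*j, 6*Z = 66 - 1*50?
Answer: -3/106654 ≈ -2.8128e-5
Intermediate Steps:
Z = 8/3 (Z = (66 - 1*50)/6 = (66 - 50)/6 = (⅙)*16 = 8/3 ≈ 2.6667)
G(F, j) = 4*F*j
1/(-24170 + G(88, Z - 1*35)) = 1/(-24170 + 4*88*(8/3 - 1*35)) = 1/(-24170 + 4*88*(8/3 - 35)) = 1/(-24170 + 4*88*(-97/3)) = 1/(-24170 - 34144/3) = 1/(-106654/3) = -3/106654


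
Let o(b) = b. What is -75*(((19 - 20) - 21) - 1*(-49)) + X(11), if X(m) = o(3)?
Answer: -2022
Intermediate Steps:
X(m) = 3
-75*(((19 - 20) - 21) - 1*(-49)) + X(11) = -75*(((19 - 20) - 21) - 1*(-49)) + 3 = -75*((-1 - 21) + 49) + 3 = -75*(-22 + 49) + 3 = -75*27 + 3 = -2025 + 3 = -2022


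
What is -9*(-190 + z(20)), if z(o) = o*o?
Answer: -1890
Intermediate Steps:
z(o) = o²
-9*(-190 + z(20)) = -9*(-190 + 20²) = -9*(-190 + 400) = -9*210 = -1890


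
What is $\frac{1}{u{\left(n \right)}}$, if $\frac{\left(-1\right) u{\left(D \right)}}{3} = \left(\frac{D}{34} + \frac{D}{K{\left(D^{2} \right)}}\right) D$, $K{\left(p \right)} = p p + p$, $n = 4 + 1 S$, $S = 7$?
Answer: $- \frac{1037}{11097} \approx -0.093449$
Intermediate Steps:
$n = 11$ ($n = 4 + 1 \cdot 7 = 4 + 7 = 11$)
$K{\left(p \right)} = p + p^{2}$ ($K{\left(p \right)} = p^{2} + p = p + p^{2}$)
$u{\left(D \right)} = - 3 D \left(\frac{D}{34} + \frac{1}{D \left(1 + D^{2}\right)}\right)$ ($u{\left(D \right)} = - 3 \left(\frac{D}{34} + \frac{D}{D^{2} \left(1 + D^{2}\right)}\right) D = - 3 \left(D \frac{1}{34} + D \frac{1}{D^{2} \left(1 + D^{2}\right)}\right) D = - 3 \left(\frac{D}{34} + \frac{1}{D \left(1 + D^{2}\right)}\right) D = - 3 D \left(\frac{D}{34} + \frac{1}{D \left(1 + D^{2}\right)}\right)$)
$\frac{1}{u{\left(n \right)}} = \frac{1}{\frac{3}{34} \frac{1}{1 + 11^{2}} \left(-34 + 11^{2} \left(-1 - 11^{2}\right)\right)} = \frac{1}{\frac{3}{34} \frac{1}{1 + 121} \left(-34 + 121 \left(-1 - 121\right)\right)} = \frac{1}{\frac{3}{34} \cdot \frac{1}{122} \left(-34 + 121 \left(-1 - 121\right)\right)} = \frac{1}{\frac{3}{34} \cdot \frac{1}{122} \left(-34 + 121 \left(-122\right)\right)} = \frac{1}{\frac{3}{34} \cdot \frac{1}{122} \left(-34 - 14762\right)} = \frac{1}{\frac{3}{34} \cdot \frac{1}{122} \left(-14796\right)} = \frac{1}{- \frac{11097}{1037}} = - \frac{1037}{11097}$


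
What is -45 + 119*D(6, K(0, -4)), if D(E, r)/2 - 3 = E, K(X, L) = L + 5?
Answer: 2097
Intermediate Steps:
K(X, L) = 5 + L
D(E, r) = 6 + 2*E
-45 + 119*D(6, K(0, -4)) = -45 + 119*(6 + 2*6) = -45 + 119*(6 + 12) = -45 + 119*18 = -45 + 2142 = 2097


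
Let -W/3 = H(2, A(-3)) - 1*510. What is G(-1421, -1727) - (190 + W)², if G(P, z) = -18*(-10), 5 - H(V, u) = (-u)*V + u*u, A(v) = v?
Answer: -3062320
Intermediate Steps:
H(V, u) = 5 - u² + V*u (H(V, u) = 5 - ((-u)*V + u*u) = 5 - (-V*u + u²) = 5 - (u² - V*u) = 5 + (-u² + V*u) = 5 - u² + V*u)
G(P, z) = 180
W = 1560 (W = -3*((5 - 1*(-3)² + 2*(-3)) - 1*510) = -3*((5 - 1*9 - 6) - 510) = -3*((5 - 9 - 6) - 510) = -3*(-10 - 510) = -3*(-520) = 1560)
G(-1421, -1727) - (190 + W)² = 180 - (190 + 1560)² = 180 - 1*1750² = 180 - 1*3062500 = 180 - 3062500 = -3062320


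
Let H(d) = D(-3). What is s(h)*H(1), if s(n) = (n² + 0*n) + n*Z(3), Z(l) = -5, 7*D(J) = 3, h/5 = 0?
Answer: 0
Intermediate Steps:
h = 0 (h = 5*0 = 0)
D(J) = 3/7 (D(J) = (⅐)*3 = 3/7)
H(d) = 3/7
s(n) = n² - 5*n (s(n) = (n² + 0*n) + n*(-5) = (n² + 0) - 5*n = n² - 5*n)
s(h)*H(1) = (0*(-5 + 0))*(3/7) = (0*(-5))*(3/7) = 0*(3/7) = 0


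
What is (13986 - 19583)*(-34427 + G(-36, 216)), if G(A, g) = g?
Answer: 191478967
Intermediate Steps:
(13986 - 19583)*(-34427 + G(-36, 216)) = (13986 - 19583)*(-34427 + 216) = -5597*(-34211) = 191478967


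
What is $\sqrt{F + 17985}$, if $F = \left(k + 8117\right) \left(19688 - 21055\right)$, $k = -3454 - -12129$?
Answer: $i \sqrt{22936679} \approx 4789.2 i$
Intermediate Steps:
$k = 8675$ ($k = -3454 + 12129 = 8675$)
$F = -22954664$ ($F = \left(8675 + 8117\right) \left(19688 - 21055\right) = 16792 \left(-1367\right) = -22954664$)
$\sqrt{F + 17985} = \sqrt{-22954664 + 17985} = \sqrt{-22936679} = i \sqrt{22936679}$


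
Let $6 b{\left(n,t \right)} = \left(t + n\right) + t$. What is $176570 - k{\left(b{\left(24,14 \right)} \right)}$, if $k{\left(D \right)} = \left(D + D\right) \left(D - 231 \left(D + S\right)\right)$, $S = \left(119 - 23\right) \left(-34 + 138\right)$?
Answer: $\frac{361683514}{9} \approx 4.0187 \cdot 10^{7}$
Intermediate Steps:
$S = 9984$ ($S = 96 \cdot 104 = 9984$)
$b{\left(n,t \right)} = \frac{t}{3} + \frac{n}{6}$ ($b{\left(n,t \right)} = \frac{\left(t + n\right) + t}{6} = \frac{\left(n + t\right) + t}{6} = \frac{n + 2 t}{6} = \frac{t}{3} + \frac{n}{6}$)
$k{\left(D \right)} = 2 D \left(-2306304 - 230 D\right)$ ($k{\left(D \right)} = \left(D + D\right) \left(D - 231 \left(D + 9984\right)\right) = 2 D \left(D - 231 \left(9984 + D\right)\right) = 2 D \left(D - \left(2306304 + 231 D\right)\right) = 2 D \left(-2306304 - 230 D\right)$)
$176570 - k{\left(b{\left(24,14 \right)} \right)} = 176570 - - 4 \left(\frac{1}{3} \cdot 14 + \frac{1}{6} \cdot 24\right) \left(1153152 + 115 \left(\frac{1}{3} \cdot 14 + \frac{1}{6} \cdot 24\right)\right) = 176570 - - 4 \left(\frac{14}{3} + 4\right) \left(1153152 + 115 \left(\frac{14}{3} + 4\right)\right) = 176570 - \left(-4\right) \frac{26}{3} \left(1153152 + 115 \cdot \frac{26}{3}\right) = 176570 - \left(-4\right) \frac{26}{3} \left(1153152 + \frac{2990}{3}\right) = 176570 - \left(-4\right) \frac{26}{3} \cdot \frac{3462446}{3} = 176570 - - \frac{360094384}{9} = 176570 + \frac{360094384}{9} = \frac{361683514}{9}$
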